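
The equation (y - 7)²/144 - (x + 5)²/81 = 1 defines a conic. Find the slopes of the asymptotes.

4/3 and -4/3

Center (-5, 7). The positive term is the y-term, so the transverse axis is vertical; a² = 144, b² = 81.
For a vertical hyperbola the asymptotes have slope ±a/b.
Here that is ±12/9 = ±4/3.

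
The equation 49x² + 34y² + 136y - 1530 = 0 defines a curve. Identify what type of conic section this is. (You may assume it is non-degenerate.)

No xy term. Coefficients of x² and y² are A = 49, C = 34.
A and C have the same sign but A ≠ C ⇒ ellipse.

ellipse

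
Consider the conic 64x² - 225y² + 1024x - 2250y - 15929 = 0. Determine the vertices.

Collect terms: 64(x² + 16x) -225(y² + 10y) = 15929
Complete the square in x and y: 64(x + 8)² -225(y + 5)² = 15929 + 4096 - 5625 = 14400
Divide through by 14400 to get (x + 8)²/225 - (y + 5)²/64 = 1.
Hyperbola, center (-8, -5), transverse axis horizontal; a² = 225, b² = 64.
a = 15. Vertices at (h ± a, k).

(-23, -5) and (7, -5)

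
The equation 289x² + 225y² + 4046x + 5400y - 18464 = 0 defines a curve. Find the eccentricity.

e = 8/17

289(x² + 14x) + 225(y² + 24y) = 18464
Completing the square gives 289(x + 7)² + 225(y + 12)² = 18464 + 14161 + 32400 = 65025.
Dividing both sides by 65025: (x + 7)²/225 + (y + 12)²/289 = 1
Ellipse, center (-7, -12), major axis vertical; a² = 289, b² = 225.
c² = a² - b² = 64, so c = 8.
e = c/a = 8/17.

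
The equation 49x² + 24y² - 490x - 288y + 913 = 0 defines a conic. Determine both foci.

(5, 1) and (5, 11)

49(x² - 10x) + 24(y² - 12y) = -913
49(x - 5)² + 24(y - 6)² = -913 + 1225 + 864 = 1176
Divide through by 1176 to get (x - 5)²/24 + (y - 6)²/49 = 1.
Ellipse, center (5, 6), major axis vertical; a² = 49, b² = 24.
c² = a² - b² = 49 - 24 = 25, so c = 5.
Foci lie on the vertical axis through the center: (h, k ± c).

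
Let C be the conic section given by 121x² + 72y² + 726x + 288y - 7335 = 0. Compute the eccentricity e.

Rearranging, 121(x² + 6x) + 72(y² + 4y) = 7335.
Complete the square: 121(x + 3)² + 72(y + 2)² = 7335 + 1089 + 288 = 8712
Dividing both sides by 8712: (x + 3)²/72 + (y + 2)²/121 = 1
Ellipse, center (-3, -2), major axis vertical; a² = 121, b² = 72.
c² = a² - b² = 49, so c = 7.
e = c/a = 7/11.

e = 7/11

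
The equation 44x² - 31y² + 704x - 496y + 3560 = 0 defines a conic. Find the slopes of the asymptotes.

2√341/31 and -2√341/31

Group: 44(x² + 16x) -31(y² + 16y) = -3560
Completing the square gives 44(x + 8)² -31(y + 8)² = -3560 + 2816 - 1984 = -2728.
Dividing both sides by -2728: (y + 8)²/88 - (x + 8)²/62 = 1
Hyperbola, center (-8, -8), transverse axis vertical; a² = 88, b² = 62.
For a vertical hyperbola the asymptotes have slope ±a/b.
Here that is ±2√22/√62 = ±2√341/31.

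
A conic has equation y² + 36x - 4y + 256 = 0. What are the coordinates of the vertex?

Only y is squared. Complete the square in y: (y - 2)² = -36(x + 7).
Vertex (-7, 2); 4p = -36 so p = -9. Opens left.

(-7, 2)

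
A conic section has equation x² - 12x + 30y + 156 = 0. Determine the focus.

(6, -23/2)

Only x is squared. Complete the square in x: (x - 6)² = -30(y + 4).
Vertex (6, -4); 4p = -30 so p = -15/2. Opens down.
Focus is p units from the vertex along the axis: (h, k + p).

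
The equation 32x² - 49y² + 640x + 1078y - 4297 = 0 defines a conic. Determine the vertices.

(-17, 11) and (-3, 11)

Group the x- and y-terms: 32(x² + 20x) -49(y² - 22y) = 4297
32(x + 10)² -49(y - 11)² = 4297 + 3200 - 5929 = 1568
Divide through by 1568 to get (x + 10)²/49 - (y - 11)²/32 = 1.
Hyperbola, center (-10, 11), transverse axis horizontal; a² = 49, b² = 32.
a = 7. Vertices at (h ± a, k).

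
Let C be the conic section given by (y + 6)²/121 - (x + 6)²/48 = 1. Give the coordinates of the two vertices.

(-6, -17) and (-6, 5)

Center (-6, -6). The positive term is the y-term, so the transverse axis is vertical; a² = 121, b² = 48.
a = 11. Vertices at (h, k ± a).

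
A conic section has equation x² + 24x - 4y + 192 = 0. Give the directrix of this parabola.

Only x is squared. Complete the square in x: (x + 12)² = 4(y - 12).
Vertex (-12, 12); 4p = 4 so p = 1. Opens up.
Directrix is the horizontal line y = k − p = 12 − (1) = 11.

y = 11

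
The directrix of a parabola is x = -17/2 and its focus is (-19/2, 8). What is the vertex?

(-9, 8)

The vertex is the midpoint between the focus and the directrix along the axis of symmetry.
Axis is horizontal (directrix is vertical). Vertex x-coordinate = (-19/2 + (-17/2))/2 = -9; y-coordinate = 8.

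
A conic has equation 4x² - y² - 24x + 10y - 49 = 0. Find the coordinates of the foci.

(3 - 5√3, 5) and (3 + 5√3, 5)

Collect terms: 4(x² - 6x) -(y² - 10y) = 49
Complete the square in x and y: 4(x - 3)² -(y - 5)² = 49 + 36 - 25 = 60
Divide through by 60 to get (x - 3)²/15 - (y - 5)²/60 = 1.
Hyperbola, center (3, 5), transverse axis horizontal; a² = 15, b² = 60.
c² = a² + b² = 15 + 60 = 75, so c = 5√3.
Foci lie on the horizontal axis through the center: (h ± c, k).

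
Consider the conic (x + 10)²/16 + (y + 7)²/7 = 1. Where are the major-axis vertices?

Center (-10, -7). The larger denominator 16 sits under the x-term, so the major axis is horizontal; a² = 16, b² = 7.
a = 4. Vertices at (h ± a, k).

(-14, -7) and (-6, -7)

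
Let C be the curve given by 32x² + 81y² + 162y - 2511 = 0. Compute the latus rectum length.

Collect terms: 32x² + 81(y² + 2y) = 2511
Complete the square in x and y: 32x² + 81(y + 1)² = 2511 + 0 + 81 = 2592
Divide by 2592: x²/81 + (y + 1)²/32 = 1
Ellipse, center (0, -1), major axis horizontal; a² = 81, b² = 32.
Latus rectum length = 2b²/a = 2·32/9 = 64/9.

64/9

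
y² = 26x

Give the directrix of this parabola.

x = -13/2

Vertex (0, 0); 4p = 26 so p = 13/2. Opens right.
Directrix is the vertical line x = h − p = 0 − (13/2) = -13/2.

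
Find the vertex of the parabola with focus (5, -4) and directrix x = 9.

(7, -4)

The vertex is the midpoint between the focus and the directrix along the axis of symmetry.
Axis is horizontal (directrix is vertical). Vertex x-coordinate = (5 + 9)/2 = 7; y-coordinate = -4.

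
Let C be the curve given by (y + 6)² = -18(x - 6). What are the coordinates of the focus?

Vertex (6, -6); 4p = -18 so p = -9/2. Opens left.
Focus is p units from the vertex along the axis: (h + p, k).

(3/2, -6)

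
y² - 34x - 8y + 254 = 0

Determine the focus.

Only y is squared. Complete the square in y: (y - 4)² = 34(x - 7).
Vertex (7, 4); 4p = 34 so p = 17/2. Opens right.
Focus is p units from the vertex along the axis: (h + p, k).

(31/2, 4)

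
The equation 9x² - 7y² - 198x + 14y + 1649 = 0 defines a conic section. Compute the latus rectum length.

14

Group: 9(x² - 22x) -7(y² - 2y) = -1649
Complete the square in x and y: 9(x - 11)² -7(y - 1)² = -1649 + 1089 - 7 = -567
Divide through by -567 to get (y - 1)²/81 - (x - 11)²/63 = 1.
Hyperbola, center (11, 1), transverse axis vertical; a² = 81, b² = 63.
Latus rectum length = 2b²/a = 2·63/9 = 14.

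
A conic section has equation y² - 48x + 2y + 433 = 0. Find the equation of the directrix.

x = -3

Only y is squared. Complete the square in y: (y + 1)² = 48(x - 9).
Vertex (9, -1); 4p = 48 so p = 12. Opens right.
Directrix is the vertical line x = h − p = 9 − (12) = -3.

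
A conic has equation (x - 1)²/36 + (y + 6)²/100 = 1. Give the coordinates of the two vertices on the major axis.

Center (1, -6). The larger denominator 100 sits under the y-term, so the major axis is vertical; a² = 100, b² = 36.
a = 10. Vertices at (h, k ± a).

(1, -16) and (1, 4)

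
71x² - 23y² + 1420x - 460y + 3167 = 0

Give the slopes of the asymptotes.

Group the x- and y-terms: 71(x² + 20x) -23(y² + 20y) = -3167
Complete the square in x and y: 71(x + 10)² -23(y + 10)² = -3167 + 7100 - 2300 = 1633
Dividing both sides by 1633: (x + 10)²/23 - (y + 10)²/71 = 1
Hyperbola, center (-10, -10), transverse axis horizontal; a² = 23, b² = 71.
For a horizontal hyperbola the asymptotes have slope ±b/a.
Here that is ±√71/√23 = ±√1633/23.

√1633/23 and -√1633/23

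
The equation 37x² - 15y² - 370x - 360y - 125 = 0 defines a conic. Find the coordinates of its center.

Rearranging, 37(x² - 10x) -15(y² + 24y) = 125.
Complete the square: 37(x - 5)² -15(y + 12)² = 125 + 925 - 2160 = -1110
Divide by -1110: (y + 12)²/74 - (x - 5)²/30 = 1
Hyperbola with center (5, -12).

(5, -12)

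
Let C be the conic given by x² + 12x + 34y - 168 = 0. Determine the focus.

Only x is squared. Complete the square in x: (x + 6)² = -34(y - 6).
Vertex (-6, 6); 4p = -34 so p = -17/2. Opens down.
Focus is p units from the vertex along the axis: (h, k + p).

(-6, -5/2)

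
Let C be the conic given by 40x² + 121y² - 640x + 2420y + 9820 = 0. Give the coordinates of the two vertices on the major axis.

Rearranging, 40(x² - 16x) + 121(y² + 20y) = -9820.
Completing the square gives 40(x - 8)² + 121(y + 10)² = -9820 + 2560 + 12100 = 4840.
Divide by 4840: (x - 8)²/121 + (y + 10)²/40 = 1
Ellipse, center (8, -10), major axis horizontal; a² = 121, b² = 40.
a = 11. Vertices at (h ± a, k).

(-3, -10) and (19, -10)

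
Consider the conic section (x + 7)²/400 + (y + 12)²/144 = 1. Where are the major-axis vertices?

Center (-7, -12). The larger denominator 400 sits under the x-term, so the major axis is horizontal; a² = 400, b² = 144.
a = 20. Vertices at (h ± a, k).

(-27, -12) and (13, -12)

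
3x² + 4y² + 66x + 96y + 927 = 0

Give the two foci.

(-12, -12) and (-10, -12)

Rearranging, 3(x² + 22x) + 4(y² + 24y) = -927.
Complete the square in x and y: 3(x + 11)² + 4(y + 12)² = -927 + 363 + 576 = 12
Divide through by 12 to get (x + 11)²/4 + (y + 12)²/3 = 1.
Ellipse, center (-11, -12), major axis horizontal; a² = 4, b² = 3.
c² = a² - b² = 4 - 3 = 1, so c = 1.
Foci lie on the horizontal axis through the center: (h ± c, k).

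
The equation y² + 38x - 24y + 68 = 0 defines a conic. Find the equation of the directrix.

Only y is squared. Complete the square in y: (y - 12)² = -38(x - 2).
Vertex (2, 12); 4p = -38 so p = -19/2. Opens left.
Directrix is the vertical line x = h − p = 2 − (-19/2) = 23/2.

x = 23/2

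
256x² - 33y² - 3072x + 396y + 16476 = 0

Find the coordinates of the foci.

(6, -11) and (6, 23)

Rearranging, 256(x² - 12x) -33(y² - 12y) = -16476.
256(x - 6)² -33(y - 6)² = -16476 + 9216 - 1188 = -8448
Dividing both sides by -8448: (y - 6)²/256 - (x - 6)²/33 = 1
Hyperbola, center (6, 6), transverse axis vertical; a² = 256, b² = 33.
c² = a² + b² = 256 + 33 = 289, so c = 17.
Foci lie on the vertical axis through the center: (h, k ± c).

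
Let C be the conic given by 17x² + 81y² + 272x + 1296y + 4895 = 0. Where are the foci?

(-16, -8) and (0, -8)

Group the x- and y-terms: 17(x² + 16x) + 81(y² + 16y) = -4895
Completing the square gives 17(x + 8)² + 81(y + 8)² = -4895 + 1088 + 5184 = 1377.
Dividing both sides by 1377: (x + 8)²/81 + (y + 8)²/17 = 1
Ellipse, center (-8, -8), major axis horizontal; a² = 81, b² = 17.
c² = a² - b² = 81 - 17 = 64, so c = 8.
Foci lie on the horizontal axis through the center: (h ± c, k).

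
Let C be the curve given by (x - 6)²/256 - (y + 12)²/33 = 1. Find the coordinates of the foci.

Center (6, -12). The positive term is the x-term, so the transverse axis is horizontal; a² = 256, b² = 33.
c² = a² + b² = 256 + 33 = 289, so c = 17.
Foci lie on the horizontal axis through the center: (h ± c, k).

(-11, -12) and (23, -12)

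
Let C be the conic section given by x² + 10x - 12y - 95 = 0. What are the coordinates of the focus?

(-5, -7)

Only x is squared. Complete the square in x: (x + 5)² = 12(y + 10).
Vertex (-5, -10); 4p = 12 so p = 3. Opens up.
Focus is p units from the vertex along the axis: (h, k + p).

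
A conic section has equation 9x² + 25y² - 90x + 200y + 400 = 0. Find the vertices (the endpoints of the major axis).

Collect terms: 9(x² - 10x) + 25(y² + 8y) = -400
Complete the square in x and y: 9(x - 5)² + 25(y + 4)² = -400 + 225 + 400 = 225
Dividing both sides by 225: (x - 5)²/25 + (y + 4)²/9 = 1
Ellipse, center (5, -4), major axis horizontal; a² = 25, b² = 9.
a = 5. Vertices at (h ± a, k).

(0, -4) and (10, -4)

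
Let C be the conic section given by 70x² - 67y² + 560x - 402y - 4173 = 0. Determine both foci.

(-4 - √137, -3) and (-4 + √137, -3)

Group: 70(x² + 8x) -67(y² + 6y) = 4173
70(x + 4)² -67(y + 3)² = 4173 + 1120 - 603 = 4690
Dividing both sides by 4690: (x + 4)²/67 - (y + 3)²/70 = 1
Hyperbola, center (-4, -3), transverse axis horizontal; a² = 67, b² = 70.
c² = a² + b² = 67 + 70 = 137, so c = √137.
Foci lie on the horizontal axis through the center: (h ± c, k).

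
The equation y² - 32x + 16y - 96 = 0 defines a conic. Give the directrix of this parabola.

x = -13

Only y is squared. Complete the square in y: (y + 8)² = 32(x + 5).
Vertex (-5, -8); 4p = 32 so p = 8. Opens right.
Directrix is the vertical line x = h − p = -5 − (8) = -13.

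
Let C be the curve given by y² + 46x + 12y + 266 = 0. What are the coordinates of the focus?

Only y is squared. Complete the square in y: (y + 6)² = -46(x + 5).
Vertex (-5, -6); 4p = -46 so p = -23/2. Opens left.
Focus is p units from the vertex along the axis: (h + p, k).

(-33/2, -6)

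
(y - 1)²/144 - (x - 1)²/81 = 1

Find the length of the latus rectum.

27/2

Center (1, 1). The positive term is the y-term, so the transverse axis is vertical; a² = 144, b² = 81.
Latus rectum length = 2b²/a = 2·81/12 = 27/2.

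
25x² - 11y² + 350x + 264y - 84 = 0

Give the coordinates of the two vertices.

(-7, 7) and (-7, 17)

Group: 25(x² + 14x) -11(y² - 24y) = 84
Completing the square gives 25(x + 7)² -11(y - 12)² = 84 + 1225 - 1584 = -275.
Divide through by -275 to get (y - 12)²/25 - (x + 7)²/11 = 1.
Hyperbola, center (-7, 12), transverse axis vertical; a² = 25, b² = 11.
a = 5. Vertices at (h, k ± a).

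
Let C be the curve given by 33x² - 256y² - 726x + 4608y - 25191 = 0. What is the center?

(11, 9)

Collect terms: 33(x² - 22x) -256(y² - 18y) = 25191
Completing the square gives 33(x - 11)² -256(y - 9)² = 25191 + 3993 - 20736 = 8448.
Dividing both sides by 8448: (x - 11)²/256 - (y - 9)²/33 = 1
Hyperbola with center (11, 9).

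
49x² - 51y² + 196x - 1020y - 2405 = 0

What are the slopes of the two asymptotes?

49(x² + 4x) -51(y² + 20y) = 2405
Complete the square: 49(x + 2)² -51(y + 10)² = 2405 + 196 - 5100 = -2499
Dividing both sides by -2499: (y + 10)²/49 - (x + 2)²/51 = 1
Hyperbola, center (-2, -10), transverse axis vertical; a² = 49, b² = 51.
For a vertical hyperbola the asymptotes have slope ±a/b.
Here that is ±7/√51 = ±7√51/51.

7√51/51 and -7√51/51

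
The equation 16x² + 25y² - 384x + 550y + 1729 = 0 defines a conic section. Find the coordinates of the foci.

(3, -11) and (21, -11)

Group: 16(x² - 24x) + 25(y² + 22y) = -1729
16(x - 12)² + 25(y + 11)² = -1729 + 2304 + 3025 = 3600
Divide by 3600: (x - 12)²/225 + (y + 11)²/144 = 1
Ellipse, center (12, -11), major axis horizontal; a² = 225, b² = 144.
c² = a² - b² = 225 - 144 = 81, so c = 9.
Foci lie on the horizontal axis through the center: (h ± c, k).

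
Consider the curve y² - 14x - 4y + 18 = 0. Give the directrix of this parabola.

Only y is squared. Complete the square in y: (y - 2)² = 14(x - 1).
Vertex (1, 2); 4p = 14 so p = 7/2. Opens right.
Directrix is the vertical line x = h − p = 1 − (7/2) = -5/2.

x = -5/2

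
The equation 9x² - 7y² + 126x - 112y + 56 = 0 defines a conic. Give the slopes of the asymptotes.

Rearranging, 9(x² + 14x) -7(y² + 16y) = -56.
9(x + 7)² -7(y + 8)² = -56 + 441 - 448 = -63
Divide through by -63 to get (y + 8)²/9 - (x + 7)²/7 = 1.
Hyperbola, center (-7, -8), transverse axis vertical; a² = 9, b² = 7.
For a vertical hyperbola the asymptotes have slope ±a/b.
Here that is ±3/√7 = ±3√7/7.

3√7/7 and -3√7/7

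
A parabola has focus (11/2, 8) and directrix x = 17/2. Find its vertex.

(7, 8)

The vertex is the midpoint between the focus and the directrix along the axis of symmetry.
Axis is horizontal (directrix is vertical). Vertex x-coordinate = (11/2 + 17/2)/2 = 7; y-coordinate = 8.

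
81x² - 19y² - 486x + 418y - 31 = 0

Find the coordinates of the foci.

81(x² - 6x) -19(y² - 22y) = 31
Complete the square: 81(x - 3)² -19(y - 11)² = 31 + 729 - 2299 = -1539
Divide through by -1539 to get (y - 11)²/81 - (x - 3)²/19 = 1.
Hyperbola, center (3, 11), transverse axis vertical; a² = 81, b² = 19.
c² = a² + b² = 81 + 19 = 100, so c = 10.
Foci lie on the vertical axis through the center: (h, k ± c).

(3, 1) and (3, 21)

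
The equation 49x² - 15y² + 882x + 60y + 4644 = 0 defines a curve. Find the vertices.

Rearranging, 49(x² + 18x) -15(y² - 4y) = -4644.
Complete the square: 49(x + 9)² -15(y - 2)² = -4644 + 3969 - 60 = -735
Dividing both sides by -735: (y - 2)²/49 - (x + 9)²/15 = 1
Hyperbola, center (-9, 2), transverse axis vertical; a² = 49, b² = 15.
a = 7. Vertices at (h, k ± a).

(-9, -5) and (-9, 9)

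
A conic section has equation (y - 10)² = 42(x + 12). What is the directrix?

x = -45/2

Vertex (-12, 10); 4p = 42 so p = 21/2. Opens right.
Directrix is the vertical line x = h − p = -12 − (21/2) = -45/2.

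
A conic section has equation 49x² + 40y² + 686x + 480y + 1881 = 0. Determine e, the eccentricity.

Group the x- and y-terms: 49(x² + 14x) + 40(y² + 12y) = -1881
Complete the square: 49(x + 7)² + 40(y + 6)² = -1881 + 2401 + 1440 = 1960
Dividing both sides by 1960: (x + 7)²/40 + (y + 6)²/49 = 1
Ellipse, center (-7, -6), major axis vertical; a² = 49, b² = 40.
c² = a² - b² = 9, so c = 3.
e = c/a = 3/7.

e = 3/7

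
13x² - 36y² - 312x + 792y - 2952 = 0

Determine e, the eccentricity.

e = 7/6

Rearranging, 13(x² - 24x) -36(y² - 22y) = 2952.
Complete the square in x and y: 13(x - 12)² -36(y - 11)² = 2952 + 1872 - 4356 = 468
Dividing both sides by 468: (x - 12)²/36 - (y - 11)²/13 = 1
Hyperbola, center (12, 11), transverse axis horizontal; a² = 36, b² = 13.
c² = a² + b² = 49, so c = 7.
e = c/a = 7/6.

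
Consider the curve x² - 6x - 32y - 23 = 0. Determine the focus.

Only x is squared. Complete the square in x: (x - 3)² = 32(y + 1).
Vertex (3, -1); 4p = 32 so p = 8. Opens up.
Focus is p units from the vertex along the axis: (h, k + p).

(3, 7)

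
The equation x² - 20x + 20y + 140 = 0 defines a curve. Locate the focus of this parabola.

Only x is squared. Complete the square in x: (x - 10)² = -20(y + 2).
Vertex (10, -2); 4p = -20 so p = -5. Opens down.
Focus is p units from the vertex along the axis: (h, k + p).

(10, -7)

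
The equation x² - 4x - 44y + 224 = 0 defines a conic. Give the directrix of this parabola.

y = -6

Only x is squared. Complete the square in x: (x - 2)² = 44(y - 5).
Vertex (2, 5); 4p = 44 so p = 11. Opens up.
Directrix is the horizontal line y = k − p = 5 − (11) = -6.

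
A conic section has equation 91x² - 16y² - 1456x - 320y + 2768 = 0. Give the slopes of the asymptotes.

Collect terms: 91(x² - 16x) -16(y² + 20y) = -2768
Completing the square gives 91(x - 8)² -16(y + 10)² = -2768 + 5824 - 1600 = 1456.
Dividing both sides by 1456: (x - 8)²/16 - (y + 10)²/91 = 1
Hyperbola, center (8, -10), transverse axis horizontal; a² = 16, b² = 91.
For a horizontal hyperbola the asymptotes have slope ±b/a.
Here that is ±√91/4.

√91/4 and -√91/4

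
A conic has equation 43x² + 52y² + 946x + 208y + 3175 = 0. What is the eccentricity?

Collect terms: 43(x² + 22x) + 52(y² + 4y) = -3175
Complete the square: 43(x + 11)² + 52(y + 2)² = -3175 + 5203 + 208 = 2236
Divide through by 2236 to get (x + 11)²/52 + (y + 2)²/43 = 1.
Ellipse, center (-11, -2), major axis horizontal; a² = 52, b² = 43.
c² = a² - b² = 9, so c = 3.
e = c/a = 3/2√13 = 3√13/26.

e = 3√13/26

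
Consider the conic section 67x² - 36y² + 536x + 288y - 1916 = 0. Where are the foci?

(-4 - √103, 4) and (-4 + √103, 4)

Rearranging, 67(x² + 8x) -36(y² - 8y) = 1916.
Complete the square in x and y: 67(x + 4)² -36(y - 4)² = 1916 + 1072 - 576 = 2412
Divide through by 2412 to get (x + 4)²/36 - (y - 4)²/67 = 1.
Hyperbola, center (-4, 4), transverse axis horizontal; a² = 36, b² = 67.
c² = a² + b² = 36 + 67 = 103, so c = √103.
Foci lie on the horizontal axis through the center: (h ± c, k).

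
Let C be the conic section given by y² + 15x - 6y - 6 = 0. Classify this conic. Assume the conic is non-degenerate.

No xy term. Coefficients of x² and y² are A = 0, C = 1.
Exactly one squared variable ⇒ parabola.

parabola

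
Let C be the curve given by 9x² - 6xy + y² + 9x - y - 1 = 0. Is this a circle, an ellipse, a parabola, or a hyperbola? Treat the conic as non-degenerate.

parabola

A = 9, B = -6, C = 1.
Discriminant B² − 4AC = (-6)² − 4·9·1 = 0.
B² − 4AC = 0 ⇒ parabola.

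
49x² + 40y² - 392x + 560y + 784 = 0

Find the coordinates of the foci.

(4, -10) and (4, -4)

Group the x- and y-terms: 49(x² - 8x) + 40(y² + 14y) = -784
Complete the square in x and y: 49(x - 4)² + 40(y + 7)² = -784 + 784 + 1960 = 1960
Divide through by 1960 to get (x - 4)²/40 + (y + 7)²/49 = 1.
Ellipse, center (4, -7), major axis vertical; a² = 49, b² = 40.
c² = a² - b² = 49 - 40 = 9, so c = 3.
Foci lie on the vertical axis through the center: (h, k ± c).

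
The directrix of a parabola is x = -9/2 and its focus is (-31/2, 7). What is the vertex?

The vertex is the midpoint between the focus and the directrix along the axis of symmetry.
Axis is horizontal (directrix is vertical). Vertex x-coordinate = (-31/2 + (-9/2))/2 = -10; y-coordinate = 7.

(-10, 7)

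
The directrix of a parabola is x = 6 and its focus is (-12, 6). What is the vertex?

The vertex is the midpoint between the focus and the directrix along the axis of symmetry.
Axis is horizontal (directrix is vertical). Vertex x-coordinate = (-12 + 6)/2 = -3; y-coordinate = 6.

(-3, 6)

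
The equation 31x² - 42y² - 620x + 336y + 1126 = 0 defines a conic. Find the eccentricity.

e = √3066/42

Rearranging, 31(x² - 20x) -42(y² - 8y) = -1126.
Complete the square: 31(x - 10)² -42(y - 4)² = -1126 + 3100 - 672 = 1302
Dividing both sides by 1302: (x - 10)²/42 - (y - 4)²/31 = 1
Hyperbola, center (10, 4), transverse axis horizontal; a² = 42, b² = 31.
c² = a² + b² = 73, so c = √73.
e = c/a = √73/√42 = √3066/42.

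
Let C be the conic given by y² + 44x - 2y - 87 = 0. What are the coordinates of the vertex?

Only y is squared. Complete the square in y: (y - 1)² = -44(x - 2).
Vertex (2, 1); 4p = -44 so p = -11. Opens left.

(2, 1)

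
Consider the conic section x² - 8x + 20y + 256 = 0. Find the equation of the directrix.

Only x is squared. Complete the square in x: (x - 4)² = -20(y + 12).
Vertex (4, -12); 4p = -20 so p = -5. Opens down.
Directrix is the horizontal line y = k − p = -12 − (-5) = -7.

y = -7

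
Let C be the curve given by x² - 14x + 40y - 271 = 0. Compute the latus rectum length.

40

Only x is squared. Complete the square in x: (x - 7)² = -40(y - 8).
Vertex (7, 8); 4p = -40 so p = -10. Opens down.
Latus rectum length = |4p| = 40.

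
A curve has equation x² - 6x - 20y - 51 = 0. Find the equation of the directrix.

Only x is squared. Complete the square in x: (x - 3)² = 20(y + 3).
Vertex (3, -3); 4p = 20 so p = 5. Opens up.
Directrix is the horizontal line y = k − p = -3 − (5) = -8.

y = -8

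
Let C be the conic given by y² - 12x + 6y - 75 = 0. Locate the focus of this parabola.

Only y is squared. Complete the square in y: (y + 3)² = 12(x + 7).
Vertex (-7, -3); 4p = 12 so p = 3. Opens right.
Focus is p units from the vertex along the axis: (h + p, k).

(-4, -3)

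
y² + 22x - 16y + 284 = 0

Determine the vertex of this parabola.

Only y is squared. Complete the square in y: (y - 8)² = -22(x + 10).
Vertex (-10, 8); 4p = -22 so p = -11/2. Opens left.

(-10, 8)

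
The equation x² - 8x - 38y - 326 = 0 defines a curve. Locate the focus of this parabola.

Only x is squared. Complete the square in x: (x - 4)² = 38(y + 9).
Vertex (4, -9); 4p = 38 so p = 19/2. Opens up.
Focus is p units from the vertex along the axis: (h, k + p).

(4, 1/2)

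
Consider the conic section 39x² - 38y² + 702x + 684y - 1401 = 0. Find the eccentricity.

e = √2926/38

Collect terms: 39(x² + 18x) -38(y² - 18y) = 1401
39(x + 9)² -38(y - 9)² = 1401 + 3159 - 3078 = 1482
Divide by 1482: (x + 9)²/38 - (y - 9)²/39 = 1
Hyperbola, center (-9, 9), transverse axis horizontal; a² = 38, b² = 39.
c² = a² + b² = 77, so c = √77.
e = c/a = √77/√38 = √2926/38.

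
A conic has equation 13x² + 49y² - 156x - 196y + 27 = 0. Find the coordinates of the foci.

(0, 2) and (12, 2)

13(x² - 12x) + 49(y² - 4y) = -27
Complete the square: 13(x - 6)² + 49(y - 2)² = -27 + 468 + 196 = 637
Divide through by 637 to get (x - 6)²/49 + (y - 2)²/13 = 1.
Ellipse, center (6, 2), major axis horizontal; a² = 49, b² = 13.
c² = a² - b² = 49 - 13 = 36, so c = 6.
Foci lie on the horizontal axis through the center: (h ± c, k).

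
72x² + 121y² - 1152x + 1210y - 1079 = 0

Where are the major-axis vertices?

Group: 72(x² - 16x) + 121(y² + 10y) = 1079
72(x - 8)² + 121(y + 5)² = 1079 + 4608 + 3025 = 8712
Dividing both sides by 8712: (x - 8)²/121 + (y + 5)²/72 = 1
Ellipse, center (8, -5), major axis horizontal; a² = 121, b² = 72.
a = 11. Vertices at (h ± a, k).

(-3, -5) and (19, -5)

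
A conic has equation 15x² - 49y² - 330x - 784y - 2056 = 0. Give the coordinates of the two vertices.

(4, -8) and (18, -8)

15(x² - 22x) -49(y² + 16y) = 2056
Completing the square gives 15(x - 11)² -49(y + 8)² = 2056 + 1815 - 3136 = 735.
Divide by 735: (x - 11)²/49 - (y + 8)²/15 = 1
Hyperbola, center (11, -8), transverse axis horizontal; a² = 49, b² = 15.
a = 7. Vertices at (h ± a, k).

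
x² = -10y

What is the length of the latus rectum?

Vertex (0, 0); 4p = -10 so p = -5/2. Opens down.
Latus rectum length = |4p| = 10.

10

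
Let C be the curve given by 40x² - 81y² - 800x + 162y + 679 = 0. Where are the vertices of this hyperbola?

Rearranging, 40(x² - 20x) -81(y² - 2y) = -679.
40(x - 10)² -81(y - 1)² = -679 + 4000 - 81 = 3240
Dividing both sides by 3240: (x - 10)²/81 - (y - 1)²/40 = 1
Hyperbola, center (10, 1), transverse axis horizontal; a² = 81, b² = 40.
a = 9. Vertices at (h ± a, k).

(1, 1) and (19, 1)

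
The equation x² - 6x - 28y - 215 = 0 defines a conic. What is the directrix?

y = -15

Only x is squared. Complete the square in x: (x - 3)² = 28(y + 8).
Vertex (3, -8); 4p = 28 so p = 7. Opens up.
Directrix is the horizontal line y = k − p = -8 − (7) = -15.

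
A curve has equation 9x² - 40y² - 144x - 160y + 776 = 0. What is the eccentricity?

e = 7/3

9(x² - 16x) -40(y² + 4y) = -776
9(x - 8)² -40(y + 2)² = -776 + 576 - 160 = -360
Divide by -360: (y + 2)²/9 - (x - 8)²/40 = 1
Hyperbola, center (8, -2), transverse axis vertical; a² = 9, b² = 40.
c² = a² + b² = 49, so c = 7.
e = c/a = 7/3.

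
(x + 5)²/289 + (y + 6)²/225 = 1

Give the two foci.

(-13, -6) and (3, -6)

Center (-5, -6). The larger denominator 289 sits under the x-term, so the major axis is horizontal; a² = 289, b² = 225.
c² = a² - b² = 289 - 225 = 64, so c = 8.
Foci lie on the horizontal axis through the center: (h ± c, k).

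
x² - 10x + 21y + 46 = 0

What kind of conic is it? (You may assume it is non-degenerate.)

No xy term. Coefficients of x² and y² are A = 1, C = 0.
Exactly one squared variable ⇒ parabola.

parabola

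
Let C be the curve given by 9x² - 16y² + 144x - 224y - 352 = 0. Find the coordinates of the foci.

(-13, -7) and (-3, -7)

9(x² + 16x) -16(y² + 14y) = 352
Complete the square in x and y: 9(x + 8)² -16(y + 7)² = 352 + 576 - 784 = 144
Dividing both sides by 144: (x + 8)²/16 - (y + 7)²/9 = 1
Hyperbola, center (-8, -7), transverse axis horizontal; a² = 16, b² = 9.
c² = a² + b² = 16 + 9 = 25, so c = 5.
Foci lie on the horizontal axis through the center: (h ± c, k).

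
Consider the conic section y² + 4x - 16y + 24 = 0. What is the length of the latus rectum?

Only y is squared. Complete the square in y: (y - 8)² = -4(x - 10).
Vertex (10, 8); 4p = -4 so p = -1. Opens left.
Latus rectum length = |4p| = 4.

4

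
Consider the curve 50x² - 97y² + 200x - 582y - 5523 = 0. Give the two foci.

(-2 - 7√3, -3) and (-2 + 7√3, -3)

Group: 50(x² + 4x) -97(y² + 6y) = 5523
Completing the square gives 50(x + 2)² -97(y + 3)² = 5523 + 200 - 873 = 4850.
Divide through by 4850 to get (x + 2)²/97 - (y + 3)²/50 = 1.
Hyperbola, center (-2, -3), transverse axis horizontal; a² = 97, b² = 50.
c² = a² + b² = 97 + 50 = 147, so c = 7√3.
Foci lie on the horizontal axis through the center: (h ± c, k).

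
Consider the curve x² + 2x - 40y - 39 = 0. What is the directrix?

Only x is squared. Complete the square in x: (x + 1)² = 40(y + 1).
Vertex (-1, -1); 4p = 40 so p = 10. Opens up.
Directrix is the horizontal line y = k − p = -1 − (10) = -11.

y = -11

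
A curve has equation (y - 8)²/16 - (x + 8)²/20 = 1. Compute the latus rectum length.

Center (-8, 8). The positive term is the y-term, so the transverse axis is vertical; a² = 16, b² = 20.
Latus rectum length = 2b²/a = 2·20/4 = 10.

10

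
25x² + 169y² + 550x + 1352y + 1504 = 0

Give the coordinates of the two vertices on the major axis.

Rearranging, 25(x² + 22x) + 169(y² + 8y) = -1504.
Completing the square gives 25(x + 11)² + 169(y + 4)² = -1504 + 3025 + 2704 = 4225.
Divide through by 4225 to get (x + 11)²/169 + (y + 4)²/25 = 1.
Ellipse, center (-11, -4), major axis horizontal; a² = 169, b² = 25.
a = 13. Vertices at (h ± a, k).

(-24, -4) and (2, -4)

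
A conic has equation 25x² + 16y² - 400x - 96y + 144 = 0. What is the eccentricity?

e = 3/5

Group: 25(x² - 16x) + 16(y² - 6y) = -144
25(x - 8)² + 16(y - 3)² = -144 + 1600 + 144 = 1600
Dividing both sides by 1600: (x - 8)²/64 + (y - 3)²/100 = 1
Ellipse, center (8, 3), major axis vertical; a² = 100, b² = 64.
c² = a² - b² = 36, so c = 6.
e = c/a = 6/10 = 3/5.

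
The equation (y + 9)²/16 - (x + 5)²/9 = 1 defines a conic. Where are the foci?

Center (-5, -9). The positive term is the y-term, so the transverse axis is vertical; a² = 16, b² = 9.
c² = a² + b² = 16 + 9 = 25, so c = 5.
Foci lie on the vertical axis through the center: (h, k ± c).

(-5, -14) and (-5, -4)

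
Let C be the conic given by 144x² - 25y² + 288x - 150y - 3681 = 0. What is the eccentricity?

e = 13/5

Group the x- and y-terms: 144(x² + 2x) -25(y² + 6y) = 3681
Complete the square in x and y: 144(x + 1)² -25(y + 3)² = 3681 + 144 - 225 = 3600
Dividing both sides by 3600: (x + 1)²/25 - (y + 3)²/144 = 1
Hyperbola, center (-1, -3), transverse axis horizontal; a² = 25, b² = 144.
c² = a² + b² = 169, so c = 13.
e = c/a = 13/5.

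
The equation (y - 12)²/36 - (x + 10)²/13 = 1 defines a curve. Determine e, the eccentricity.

e = 7/6

Center (-10, 12). The positive term is the y-term, so the transverse axis is vertical; a² = 36, b² = 13.
c² = a² + b² = 49, so c = 7.
e = c/a = 7/6.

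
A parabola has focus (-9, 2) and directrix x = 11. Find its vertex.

(1, 2)

The vertex is the midpoint between the focus and the directrix along the axis of symmetry.
Axis is horizontal (directrix is vertical). Vertex x-coordinate = (-9 + 11)/2 = 1; y-coordinate = 2.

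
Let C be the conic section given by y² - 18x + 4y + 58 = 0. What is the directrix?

x = -3/2

Only y is squared. Complete the square in y: (y + 2)² = 18(x - 3).
Vertex (3, -2); 4p = 18 so p = 9/2. Opens right.
Directrix is the vertical line x = h − p = 3 − (9/2) = -3/2.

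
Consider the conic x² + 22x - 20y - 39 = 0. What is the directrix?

y = -13

Only x is squared. Complete the square in x: (x + 11)² = 20(y + 8).
Vertex (-11, -8); 4p = 20 so p = 5. Opens up.
Directrix is the horizontal line y = k − p = -8 − (5) = -13.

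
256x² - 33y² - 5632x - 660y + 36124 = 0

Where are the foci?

Group the x- and y-terms: 256(x² - 22x) -33(y² + 20y) = -36124
Completing the square gives 256(x - 11)² -33(y + 10)² = -36124 + 30976 - 3300 = -8448.
Divide by -8448: (y + 10)²/256 - (x - 11)²/33 = 1
Hyperbola, center (11, -10), transverse axis vertical; a² = 256, b² = 33.
c² = a² + b² = 256 + 33 = 289, so c = 17.
Foci lie on the vertical axis through the center: (h, k ± c).

(11, -27) and (11, 7)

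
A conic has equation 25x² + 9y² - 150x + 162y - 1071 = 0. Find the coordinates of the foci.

25(x² - 6x) + 9(y² + 18y) = 1071
Complete the square in x and y: 25(x - 3)² + 9(y + 9)² = 1071 + 225 + 729 = 2025
Dividing both sides by 2025: (x - 3)²/81 + (y + 9)²/225 = 1
Ellipse, center (3, -9), major axis vertical; a² = 225, b² = 81.
c² = a² - b² = 225 - 81 = 144, so c = 12.
Foci lie on the vertical axis through the center: (h, k ± c).

(3, -21) and (3, 3)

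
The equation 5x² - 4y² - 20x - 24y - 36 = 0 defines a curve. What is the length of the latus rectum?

Group: 5(x² - 4x) -4(y² + 6y) = 36
Complete the square in x and y: 5(x - 2)² -4(y + 3)² = 36 + 20 - 36 = 20
Divide through by 20 to get (x - 2)²/4 - (y + 3)²/5 = 1.
Hyperbola, center (2, -3), transverse axis horizontal; a² = 4, b² = 5.
Latus rectum length = 2b²/a = 2·5/2 = 5.

5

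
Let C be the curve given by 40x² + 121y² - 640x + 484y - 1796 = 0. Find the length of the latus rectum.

80/11

Group the x- and y-terms: 40(x² - 16x) + 121(y² + 4y) = 1796
Complete the square in x and y: 40(x - 8)² + 121(y + 2)² = 1796 + 2560 + 484 = 4840
Dividing both sides by 4840: (x - 8)²/121 + (y + 2)²/40 = 1
Ellipse, center (8, -2), major axis horizontal; a² = 121, b² = 40.
Latus rectum length = 2b²/a = 2·40/11 = 80/11.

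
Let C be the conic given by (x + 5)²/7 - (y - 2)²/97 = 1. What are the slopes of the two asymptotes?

Center (-5, 2). The positive term is the x-term, so the transverse axis is horizontal; a² = 7, b² = 97.
For a horizontal hyperbola the asymptotes have slope ±b/a.
Here that is ±√97/√7 = ±√679/7.

√679/7 and -√679/7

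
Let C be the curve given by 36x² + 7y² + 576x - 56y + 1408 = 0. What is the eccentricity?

Group the x- and y-terms: 36(x² + 16x) + 7(y² - 8y) = -1408
Complete the square: 36(x + 8)² + 7(y - 4)² = -1408 + 2304 + 112 = 1008
Dividing both sides by 1008: (x + 8)²/28 + (y - 4)²/144 = 1
Ellipse, center (-8, 4), major axis vertical; a² = 144, b² = 28.
c² = a² - b² = 116, so c = 2√29.
e = c/a = 2√29/12 = √29/6.

e = √29/6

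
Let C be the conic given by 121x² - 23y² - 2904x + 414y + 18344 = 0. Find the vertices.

(12, -2) and (12, 20)

Group: 121(x² - 24x) -23(y² - 18y) = -18344
Completing the square gives 121(x - 12)² -23(y - 9)² = -18344 + 17424 - 1863 = -2783.
Divide by -2783: (y - 9)²/121 - (x - 12)²/23 = 1
Hyperbola, center (12, 9), transverse axis vertical; a² = 121, b² = 23.
a = 11. Vertices at (h, k ± a).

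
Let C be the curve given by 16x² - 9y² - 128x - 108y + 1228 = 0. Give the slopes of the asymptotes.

Collect terms: 16(x² - 8x) -9(y² + 12y) = -1228
Completing the square gives 16(x - 4)² -9(y + 6)² = -1228 + 256 - 324 = -1296.
Divide through by -1296 to get (y + 6)²/144 - (x - 4)²/81 = 1.
Hyperbola, center (4, -6), transverse axis vertical; a² = 144, b² = 81.
For a vertical hyperbola the asymptotes have slope ±a/b.
Here that is ±12/9 = ±4/3.

4/3 and -4/3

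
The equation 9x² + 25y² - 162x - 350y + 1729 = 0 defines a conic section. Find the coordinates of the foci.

9(x² - 18x) + 25(y² - 14y) = -1729
Complete the square in x and y: 9(x - 9)² + 25(y - 7)² = -1729 + 729 + 1225 = 225
Divide through by 225 to get (x - 9)²/25 + (y - 7)²/9 = 1.
Ellipse, center (9, 7), major axis horizontal; a² = 25, b² = 9.
c² = a² - b² = 25 - 9 = 16, so c = 4.
Foci lie on the horizontal axis through the center: (h ± c, k).

(5, 7) and (13, 7)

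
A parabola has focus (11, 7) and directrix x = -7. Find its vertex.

The vertex is the midpoint between the focus and the directrix along the axis of symmetry.
Axis is horizontal (directrix is vertical). Vertex x-coordinate = (11 + (-7))/2 = 2; y-coordinate = 7.

(2, 7)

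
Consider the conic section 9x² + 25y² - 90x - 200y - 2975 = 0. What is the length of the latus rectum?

72/5

Group: 9(x² - 10x) + 25(y² - 8y) = 2975
Completing the square gives 9(x - 5)² + 25(y - 4)² = 2975 + 225 + 400 = 3600.
Dividing both sides by 3600: (x - 5)²/400 + (y - 4)²/144 = 1
Ellipse, center (5, 4), major axis horizontal; a² = 400, b² = 144.
Latus rectum length = 2b²/a = 2·144/20 = 72/5.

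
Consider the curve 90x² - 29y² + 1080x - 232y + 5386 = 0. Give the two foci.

Group the x- and y-terms: 90(x² + 12x) -29(y² + 8y) = -5386
Complete the square: 90(x + 6)² -29(y + 4)² = -5386 + 3240 - 464 = -2610
Divide by -2610: (y + 4)²/90 - (x + 6)²/29 = 1
Hyperbola, center (-6, -4), transverse axis vertical; a² = 90, b² = 29.
c² = a² + b² = 90 + 29 = 119, so c = √119.
Foci lie on the vertical axis through the center: (h, k ± c).

(-6, -4 - √119) and (-6, -4 + √119)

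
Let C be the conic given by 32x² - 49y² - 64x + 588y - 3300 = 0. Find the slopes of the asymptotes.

Group: 32(x² - 2x) -49(y² - 12y) = 3300
32(x - 1)² -49(y - 6)² = 3300 + 32 - 1764 = 1568
Divide through by 1568 to get (x - 1)²/49 - (y - 6)²/32 = 1.
Hyperbola, center (1, 6), transverse axis horizontal; a² = 49, b² = 32.
For a horizontal hyperbola the asymptotes have slope ±b/a.
Here that is ±4√2/7.

4√2/7 and -4√2/7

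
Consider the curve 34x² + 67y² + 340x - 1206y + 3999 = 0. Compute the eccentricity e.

34(x² + 10x) + 67(y² - 18y) = -3999
Completing the square gives 34(x + 5)² + 67(y - 9)² = -3999 + 850 + 5427 = 2278.
Divide by 2278: (x + 5)²/67 + (y - 9)²/34 = 1
Ellipse, center (-5, 9), major axis horizontal; a² = 67, b² = 34.
c² = a² - b² = 33, so c = √33.
e = c/a = √33/√67 = √2211/67.

e = √2211/67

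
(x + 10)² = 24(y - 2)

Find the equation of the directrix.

Vertex (-10, 2); 4p = 24 so p = 6. Opens up.
Directrix is the horizontal line y = k − p = 2 − (6) = -4.

y = -4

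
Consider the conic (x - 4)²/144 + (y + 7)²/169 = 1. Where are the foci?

(4, -12) and (4, -2)

Center (4, -7). The larger denominator 169 sits under the y-term, so the major axis is vertical; a² = 169, b² = 144.
c² = a² - b² = 169 - 144 = 25, so c = 5.
Foci lie on the vertical axis through the center: (h, k ± c).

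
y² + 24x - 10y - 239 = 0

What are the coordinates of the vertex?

Only y is squared. Complete the square in y: (y - 5)² = -24(x - 11).
Vertex (11, 5); 4p = -24 so p = -6. Opens left.

(11, 5)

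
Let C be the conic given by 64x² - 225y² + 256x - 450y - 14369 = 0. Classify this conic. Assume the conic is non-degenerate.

hyperbola

No xy term. Coefficients of x² and y² are A = 64, C = -225.
A and C have opposite signs ⇒ hyperbola.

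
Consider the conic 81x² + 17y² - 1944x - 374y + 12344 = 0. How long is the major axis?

Rearranging, 81(x² - 24x) + 17(y² - 22y) = -12344.
Completing the square gives 81(x - 12)² + 17(y - 11)² = -12344 + 11664 + 2057 = 1377.
Divide through by 1377 to get (x - 12)²/17 + (y - 11)²/81 = 1.
Ellipse, center (12, 11), major axis vertical; a² = 81, b² = 17.
a² = 81 so a = 9; the major axis has length 2a = 18.

18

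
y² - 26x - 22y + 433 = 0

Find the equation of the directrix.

x = 11/2

Only y is squared. Complete the square in y: (y - 11)² = 26(x - 12).
Vertex (12, 11); 4p = 26 so p = 13/2. Opens right.
Directrix is the vertical line x = h − p = 12 − (13/2) = 11/2.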